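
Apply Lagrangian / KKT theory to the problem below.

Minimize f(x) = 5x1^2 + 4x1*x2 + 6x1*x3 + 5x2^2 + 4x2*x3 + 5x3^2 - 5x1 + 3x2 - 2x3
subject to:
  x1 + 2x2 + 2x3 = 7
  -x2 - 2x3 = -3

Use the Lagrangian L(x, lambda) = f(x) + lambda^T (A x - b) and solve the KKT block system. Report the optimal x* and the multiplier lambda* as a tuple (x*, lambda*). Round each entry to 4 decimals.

Form the Lagrangian:
  L(x, lambda) = (1/2) x^T Q x + c^T x + lambda^T (A x - b)
Stationarity (grad_x L = 0): Q x + c + A^T lambda = 0.
Primal feasibility: A x = b.

This gives the KKT block system:
  [ Q   A^T ] [ x     ]   [-c ]
  [ A    0  ] [ lambda ] = [ b ]

Solving the linear system:
  x*      = (1.7273, 2.2727, 0.3636)
  lambda* = (-23.5455, -13)
  f(x*)   = 61.6364

x* = (1.7273, 2.2727, 0.3636), lambda* = (-23.5455, -13)


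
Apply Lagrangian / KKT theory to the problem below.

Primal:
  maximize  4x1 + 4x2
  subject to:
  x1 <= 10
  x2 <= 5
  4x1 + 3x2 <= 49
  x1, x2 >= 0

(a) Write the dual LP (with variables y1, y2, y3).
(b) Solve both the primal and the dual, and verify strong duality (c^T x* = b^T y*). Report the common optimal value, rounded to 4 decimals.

The standard primal-dual pair for 'max c^T x s.t. A x <= b, x >= 0' is:
  Dual:  min b^T y  s.t.  A^T y >= c,  y >= 0.

So the dual LP is:
  minimize  10y1 + 5y2 + 49y3
  subject to:
    y1 + 4y3 >= 4
    y2 + 3y3 >= 4
    y1, y2, y3 >= 0

Solving the primal: x* = (8.5, 5).
  primal value c^T x* = 54.
Solving the dual: y* = (0, 1, 1).
  dual value b^T y* = 54.
Strong duality: c^T x* = b^T y*. Confirmed.

54


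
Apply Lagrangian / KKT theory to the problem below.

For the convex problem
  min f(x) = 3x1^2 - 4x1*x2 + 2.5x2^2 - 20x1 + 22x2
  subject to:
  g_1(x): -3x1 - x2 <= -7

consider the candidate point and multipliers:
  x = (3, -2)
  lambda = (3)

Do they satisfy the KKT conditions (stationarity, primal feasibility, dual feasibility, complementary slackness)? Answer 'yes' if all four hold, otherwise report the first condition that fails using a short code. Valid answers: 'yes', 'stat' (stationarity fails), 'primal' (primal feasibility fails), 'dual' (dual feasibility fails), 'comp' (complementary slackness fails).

Gradient of f: grad f(x) = Q x + c = (6, 0)
Constraint values g_i(x) = a_i^T x - b_i:
  g_1((3, -2)) = 0
Stationarity residual: grad f(x) + sum_i lambda_i a_i = (-3, -3)
  -> stationarity FAILS
Primal feasibility (all g_i <= 0): OK
Dual feasibility (all lambda_i >= 0): OK
Complementary slackness (lambda_i * g_i(x) = 0 for all i): OK

Verdict: the first failing condition is stationarity -> stat.

stat


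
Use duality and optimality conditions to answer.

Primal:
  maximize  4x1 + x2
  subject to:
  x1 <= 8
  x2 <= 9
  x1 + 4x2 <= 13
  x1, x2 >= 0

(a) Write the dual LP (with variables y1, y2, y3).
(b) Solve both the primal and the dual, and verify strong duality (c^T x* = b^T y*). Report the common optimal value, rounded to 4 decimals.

The standard primal-dual pair for 'max c^T x s.t. A x <= b, x >= 0' is:
  Dual:  min b^T y  s.t.  A^T y >= c,  y >= 0.

So the dual LP is:
  minimize  8y1 + 9y2 + 13y3
  subject to:
    y1 + y3 >= 4
    y2 + 4y3 >= 1
    y1, y2, y3 >= 0

Solving the primal: x* = (8, 1.25).
  primal value c^T x* = 33.25.
Solving the dual: y* = (3.75, 0, 0.25).
  dual value b^T y* = 33.25.
Strong duality: c^T x* = b^T y*. Confirmed.

33.25


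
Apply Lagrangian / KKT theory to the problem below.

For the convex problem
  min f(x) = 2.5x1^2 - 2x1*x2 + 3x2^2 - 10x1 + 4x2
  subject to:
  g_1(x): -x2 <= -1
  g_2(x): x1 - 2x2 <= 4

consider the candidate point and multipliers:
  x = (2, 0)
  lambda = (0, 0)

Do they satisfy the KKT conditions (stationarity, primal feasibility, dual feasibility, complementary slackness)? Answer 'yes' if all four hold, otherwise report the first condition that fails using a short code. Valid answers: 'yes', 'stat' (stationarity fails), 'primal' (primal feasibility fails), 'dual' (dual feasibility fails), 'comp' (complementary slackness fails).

Gradient of f: grad f(x) = Q x + c = (0, 0)
Constraint values g_i(x) = a_i^T x - b_i:
  g_1((2, 0)) = 1
  g_2((2, 0)) = -2
Stationarity residual: grad f(x) + sum_i lambda_i a_i = (0, 0)
  -> stationarity OK
Primal feasibility (all g_i <= 0): FAILS
Dual feasibility (all lambda_i >= 0): OK
Complementary slackness (lambda_i * g_i(x) = 0 for all i): OK

Verdict: the first failing condition is primal_feasibility -> primal.

primal


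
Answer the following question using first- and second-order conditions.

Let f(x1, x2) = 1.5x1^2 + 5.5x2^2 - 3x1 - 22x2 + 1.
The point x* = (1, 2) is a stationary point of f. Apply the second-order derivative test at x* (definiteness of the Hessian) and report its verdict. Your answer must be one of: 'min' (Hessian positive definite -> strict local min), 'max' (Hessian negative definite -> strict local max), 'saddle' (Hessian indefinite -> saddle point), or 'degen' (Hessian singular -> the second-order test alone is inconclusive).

Compute the Hessian H = grad^2 f:
  H = [[3, 0], [0, 11]]
Verify stationarity: grad f(x*) = H x* + g = (0, 0).
Eigenvalues of H: 3, 11.
Both eigenvalues > 0, so H is positive definite -> x* is a strict local min.

min


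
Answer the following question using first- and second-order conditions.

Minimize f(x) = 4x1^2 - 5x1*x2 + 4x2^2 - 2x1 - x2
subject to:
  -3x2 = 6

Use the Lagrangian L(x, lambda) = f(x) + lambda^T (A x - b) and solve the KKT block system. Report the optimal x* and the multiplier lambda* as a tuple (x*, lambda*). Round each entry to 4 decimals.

Form the Lagrangian:
  L(x, lambda) = (1/2) x^T Q x + c^T x + lambda^T (A x - b)
Stationarity (grad_x L = 0): Q x + c + A^T lambda = 0.
Primal feasibility: A x = b.

This gives the KKT block system:
  [ Q   A^T ] [ x     ]   [-c ]
  [ A    0  ] [ lambda ] = [ b ]

Solving the linear system:
  x*      = (-1, -2)
  lambda* = (-4)
  f(x*)   = 14

x* = (-1, -2), lambda* = (-4)


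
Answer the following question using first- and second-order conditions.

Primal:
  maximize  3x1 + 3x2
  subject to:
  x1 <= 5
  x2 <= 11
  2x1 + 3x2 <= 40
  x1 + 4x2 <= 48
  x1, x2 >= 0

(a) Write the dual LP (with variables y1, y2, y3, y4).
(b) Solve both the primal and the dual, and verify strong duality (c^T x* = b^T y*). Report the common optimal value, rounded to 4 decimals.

The standard primal-dual pair for 'max c^T x s.t. A x <= b, x >= 0' is:
  Dual:  min b^T y  s.t.  A^T y >= c,  y >= 0.

So the dual LP is:
  minimize  5y1 + 11y2 + 40y3 + 48y4
  subject to:
    y1 + 2y3 + y4 >= 3
    y2 + 3y3 + 4y4 >= 3
    y1, y2, y3, y4 >= 0

Solving the primal: x* = (5, 10).
  primal value c^T x* = 45.
Solving the dual: y* = (1, 0, 1, 0).
  dual value b^T y* = 45.
Strong duality: c^T x* = b^T y*. Confirmed.

45


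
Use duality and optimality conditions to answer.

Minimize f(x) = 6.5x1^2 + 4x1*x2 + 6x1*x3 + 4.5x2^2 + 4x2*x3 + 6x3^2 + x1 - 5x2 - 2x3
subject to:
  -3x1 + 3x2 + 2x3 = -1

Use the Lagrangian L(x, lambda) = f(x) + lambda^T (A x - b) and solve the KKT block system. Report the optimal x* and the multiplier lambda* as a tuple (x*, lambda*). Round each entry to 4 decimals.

Form the Lagrangian:
  L(x, lambda) = (1/2) x^T Q x + c^T x + lambda^T (A x - b)
Stationarity (grad_x L = 0): Q x + c + A^T lambda = 0.
Primal feasibility: A x = b.

This gives the KKT block system:
  [ Q   A^T ] [ x     ]   [-c ]
  [ A    0  ] [ lambda ] = [ b ]

Solving the linear system:
  x*      = (0.2877, 0.1034, -0.2235)
  lambda* = (1.2709)
  f(x*)   = 0.7444

x* = (0.2877, 0.1034, -0.2235), lambda* = (1.2709)


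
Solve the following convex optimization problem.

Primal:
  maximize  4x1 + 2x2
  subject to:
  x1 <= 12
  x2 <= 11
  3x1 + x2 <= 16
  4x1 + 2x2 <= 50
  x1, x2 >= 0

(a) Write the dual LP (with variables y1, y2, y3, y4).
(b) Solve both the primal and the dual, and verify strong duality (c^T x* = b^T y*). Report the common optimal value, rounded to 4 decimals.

The standard primal-dual pair for 'max c^T x s.t. A x <= b, x >= 0' is:
  Dual:  min b^T y  s.t.  A^T y >= c,  y >= 0.

So the dual LP is:
  minimize  12y1 + 11y2 + 16y3 + 50y4
  subject to:
    y1 + 3y3 + 4y4 >= 4
    y2 + y3 + 2y4 >= 2
    y1, y2, y3, y4 >= 0

Solving the primal: x* = (1.6667, 11).
  primal value c^T x* = 28.6667.
Solving the dual: y* = (0, 0.6667, 1.3333, 0).
  dual value b^T y* = 28.6667.
Strong duality: c^T x* = b^T y*. Confirmed.

28.6667


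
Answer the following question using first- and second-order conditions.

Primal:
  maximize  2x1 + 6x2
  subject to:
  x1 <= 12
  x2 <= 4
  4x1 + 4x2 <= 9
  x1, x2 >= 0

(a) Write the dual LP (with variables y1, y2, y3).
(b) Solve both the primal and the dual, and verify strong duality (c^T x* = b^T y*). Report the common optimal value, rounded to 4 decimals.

The standard primal-dual pair for 'max c^T x s.t. A x <= b, x >= 0' is:
  Dual:  min b^T y  s.t.  A^T y >= c,  y >= 0.

So the dual LP is:
  minimize  12y1 + 4y2 + 9y3
  subject to:
    y1 + 4y3 >= 2
    y2 + 4y3 >= 6
    y1, y2, y3 >= 0

Solving the primal: x* = (0, 2.25).
  primal value c^T x* = 13.5.
Solving the dual: y* = (0, 0, 1.5).
  dual value b^T y* = 13.5.
Strong duality: c^T x* = b^T y*. Confirmed.

13.5


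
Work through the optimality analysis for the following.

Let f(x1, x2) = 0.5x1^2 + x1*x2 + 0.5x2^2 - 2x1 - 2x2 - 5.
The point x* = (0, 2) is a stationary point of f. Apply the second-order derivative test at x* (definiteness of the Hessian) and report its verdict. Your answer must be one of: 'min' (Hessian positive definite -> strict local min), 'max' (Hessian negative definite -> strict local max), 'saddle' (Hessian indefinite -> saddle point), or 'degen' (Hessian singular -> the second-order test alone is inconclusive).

Compute the Hessian H = grad^2 f:
  H = [[1, 1], [1, 1]]
Verify stationarity: grad f(x*) = H x* + g = (0, 0).
Eigenvalues of H: 0, 2.
H has a zero eigenvalue (singular; positive semidefinite but not definite), so H is neither positive definite, negative definite, nor indefinite. The second-order test alone is inconclusive -> degen.
(Indeed, f is constant along the null direction of H through x*, so x* is not a strict local extremum.)

degen


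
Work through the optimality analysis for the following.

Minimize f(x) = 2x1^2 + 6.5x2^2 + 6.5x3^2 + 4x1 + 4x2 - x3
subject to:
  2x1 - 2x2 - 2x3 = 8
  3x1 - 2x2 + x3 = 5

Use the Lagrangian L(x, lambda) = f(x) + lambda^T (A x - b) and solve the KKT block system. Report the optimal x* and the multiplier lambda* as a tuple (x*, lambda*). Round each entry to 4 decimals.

Form the Lagrangian:
  L(x, lambda) = (1/2) x^T Q x + c^T x + lambda^T (A x - b)
Stationarity (grad_x L = 0): Q x + c + A^T lambda = 0.
Primal feasibility: A x = b.

This gives the KKT block system:
  [ Q   A^T ] [ x     ]   [-c ]
  [ A    0  ] [ lambda ] = [ b ]

Solving the linear system:
  x*      = (1.3307, -1.2257, -1.4436)
  lambda* = (-8.5778, 2.6109)
  f(x*)   = 28.716

x* = (1.3307, -1.2257, -1.4436), lambda* = (-8.5778, 2.6109)


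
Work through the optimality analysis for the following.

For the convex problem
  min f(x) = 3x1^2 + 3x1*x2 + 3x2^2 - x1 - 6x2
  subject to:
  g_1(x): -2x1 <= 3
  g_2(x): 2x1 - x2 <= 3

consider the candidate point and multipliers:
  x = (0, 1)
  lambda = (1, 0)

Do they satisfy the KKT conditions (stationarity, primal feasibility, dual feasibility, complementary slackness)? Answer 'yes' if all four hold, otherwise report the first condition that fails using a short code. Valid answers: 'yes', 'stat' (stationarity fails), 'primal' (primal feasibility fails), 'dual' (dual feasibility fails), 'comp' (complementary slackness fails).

Gradient of f: grad f(x) = Q x + c = (2, 0)
Constraint values g_i(x) = a_i^T x - b_i:
  g_1((0, 1)) = -3
  g_2((0, 1)) = -4
Stationarity residual: grad f(x) + sum_i lambda_i a_i = (0, 0)
  -> stationarity OK
Primal feasibility (all g_i <= 0): OK
Dual feasibility (all lambda_i >= 0): OK
Complementary slackness (lambda_i * g_i(x) = 0 for all i): FAILS

Verdict: the first failing condition is complementary_slackness -> comp.

comp


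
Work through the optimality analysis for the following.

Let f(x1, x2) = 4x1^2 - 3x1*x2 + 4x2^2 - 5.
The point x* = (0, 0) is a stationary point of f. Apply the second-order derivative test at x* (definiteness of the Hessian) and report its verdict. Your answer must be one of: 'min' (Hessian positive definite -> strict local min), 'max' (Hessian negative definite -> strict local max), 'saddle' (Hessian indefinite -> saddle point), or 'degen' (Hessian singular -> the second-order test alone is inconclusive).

Compute the Hessian H = grad^2 f:
  H = [[8, -3], [-3, 8]]
Verify stationarity: grad f(x*) = H x* + g = (0, 0).
Eigenvalues of H: 5, 11.
Both eigenvalues > 0, so H is positive definite -> x* is a strict local min.

min


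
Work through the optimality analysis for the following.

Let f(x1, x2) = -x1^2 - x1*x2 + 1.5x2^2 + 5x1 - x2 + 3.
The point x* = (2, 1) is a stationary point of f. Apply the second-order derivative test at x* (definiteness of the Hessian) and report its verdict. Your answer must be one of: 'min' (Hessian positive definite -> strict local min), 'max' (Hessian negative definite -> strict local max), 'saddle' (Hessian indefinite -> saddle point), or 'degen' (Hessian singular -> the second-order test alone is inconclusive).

Compute the Hessian H = grad^2 f:
  H = [[-2, -1], [-1, 3]]
Verify stationarity: grad f(x*) = H x* + g = (0, 0).
Eigenvalues of H: -2.1926, 3.1926.
Eigenvalues have mixed signs, so H is indefinite -> x* is a saddle point.

saddle


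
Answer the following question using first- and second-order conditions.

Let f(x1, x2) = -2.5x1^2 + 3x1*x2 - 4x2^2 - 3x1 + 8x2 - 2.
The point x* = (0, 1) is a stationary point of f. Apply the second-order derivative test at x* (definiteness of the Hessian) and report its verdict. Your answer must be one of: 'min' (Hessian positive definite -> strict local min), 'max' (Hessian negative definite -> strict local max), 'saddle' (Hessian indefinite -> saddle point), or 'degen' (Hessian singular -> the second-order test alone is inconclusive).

Compute the Hessian H = grad^2 f:
  H = [[-5, 3], [3, -8]]
Verify stationarity: grad f(x*) = H x* + g = (0, 0).
Eigenvalues of H: -9.8541, -3.1459.
Both eigenvalues < 0, so H is negative definite -> x* is a strict local max.

max


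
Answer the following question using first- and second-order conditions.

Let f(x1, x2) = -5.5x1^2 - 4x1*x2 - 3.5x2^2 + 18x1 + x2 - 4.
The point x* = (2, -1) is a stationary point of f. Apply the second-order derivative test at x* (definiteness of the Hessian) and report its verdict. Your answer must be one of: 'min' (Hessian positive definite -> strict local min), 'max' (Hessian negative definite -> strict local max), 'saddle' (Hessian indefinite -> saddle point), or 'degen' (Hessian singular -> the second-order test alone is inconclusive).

Compute the Hessian H = grad^2 f:
  H = [[-11, -4], [-4, -7]]
Verify stationarity: grad f(x*) = H x* + g = (0, 0).
Eigenvalues of H: -13.4721, -4.5279.
Both eigenvalues < 0, so H is negative definite -> x* is a strict local max.

max


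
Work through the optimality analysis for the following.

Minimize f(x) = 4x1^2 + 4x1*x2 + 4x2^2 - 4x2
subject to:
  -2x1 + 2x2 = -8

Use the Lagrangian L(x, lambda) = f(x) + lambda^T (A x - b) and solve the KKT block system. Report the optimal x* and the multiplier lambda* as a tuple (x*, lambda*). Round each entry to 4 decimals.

Form the Lagrangian:
  L(x, lambda) = (1/2) x^T Q x + c^T x + lambda^T (A x - b)
Stationarity (grad_x L = 0): Q x + c + A^T lambda = 0.
Primal feasibility: A x = b.

This gives the KKT block system:
  [ Q   A^T ] [ x     ]   [-c ]
  [ A    0  ] [ lambda ] = [ b ]

Solving the linear system:
  x*      = (2.1667, -1.8333)
  lambda* = (5)
  f(x*)   = 23.6667

x* = (2.1667, -1.8333), lambda* = (5)


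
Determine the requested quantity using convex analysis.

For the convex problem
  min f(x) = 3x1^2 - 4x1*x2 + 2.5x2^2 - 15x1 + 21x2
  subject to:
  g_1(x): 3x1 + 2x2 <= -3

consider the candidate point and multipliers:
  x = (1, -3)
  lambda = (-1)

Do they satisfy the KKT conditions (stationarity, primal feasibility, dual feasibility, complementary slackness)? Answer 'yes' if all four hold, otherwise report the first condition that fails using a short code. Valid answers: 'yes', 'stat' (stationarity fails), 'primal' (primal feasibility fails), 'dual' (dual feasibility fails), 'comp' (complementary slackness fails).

Gradient of f: grad f(x) = Q x + c = (3, 2)
Constraint values g_i(x) = a_i^T x - b_i:
  g_1((1, -3)) = 0
Stationarity residual: grad f(x) + sum_i lambda_i a_i = (0, 0)
  -> stationarity OK
Primal feasibility (all g_i <= 0): OK
Dual feasibility (all lambda_i >= 0): FAILS
Complementary slackness (lambda_i * g_i(x) = 0 for all i): OK

Verdict: the first failing condition is dual_feasibility -> dual.

dual


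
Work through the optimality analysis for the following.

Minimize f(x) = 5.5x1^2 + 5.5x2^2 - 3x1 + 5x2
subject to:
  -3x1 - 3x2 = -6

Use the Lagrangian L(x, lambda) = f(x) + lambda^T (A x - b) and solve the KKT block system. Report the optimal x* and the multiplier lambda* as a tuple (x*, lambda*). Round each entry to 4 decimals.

Form the Lagrangian:
  L(x, lambda) = (1/2) x^T Q x + c^T x + lambda^T (A x - b)
Stationarity (grad_x L = 0): Q x + c + A^T lambda = 0.
Primal feasibility: A x = b.

This gives the KKT block system:
  [ Q   A^T ] [ x     ]   [-c ]
  [ A    0  ] [ lambda ] = [ b ]

Solving the linear system:
  x*      = (1.3636, 0.6364)
  lambda* = (4)
  f(x*)   = 11.5455

x* = (1.3636, 0.6364), lambda* = (4)


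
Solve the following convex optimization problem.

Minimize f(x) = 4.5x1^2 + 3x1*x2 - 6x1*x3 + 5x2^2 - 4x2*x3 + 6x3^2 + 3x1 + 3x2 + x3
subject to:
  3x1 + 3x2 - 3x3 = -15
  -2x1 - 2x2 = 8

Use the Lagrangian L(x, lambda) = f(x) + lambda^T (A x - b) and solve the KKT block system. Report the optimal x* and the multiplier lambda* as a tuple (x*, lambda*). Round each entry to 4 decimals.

Form the Lagrangian:
  L(x, lambda) = (1/2) x^T Q x + c^T x + lambda^T (A x - b)
Stationarity (grad_x L = 0): Q x + c + A^T lambda = 0.
Primal feasibility: A x = b.

This gives the KKT block system:
  [ Q   A^T ] [ x     ]   [-c ]
  [ A    0  ] [ lambda ] = [ b ]

Solving the linear system:
  x*      = (-2, -2, 1)
  lambda* = (11, 3)
  f(x*)   = 65

x* = (-2, -2, 1), lambda* = (11, 3)


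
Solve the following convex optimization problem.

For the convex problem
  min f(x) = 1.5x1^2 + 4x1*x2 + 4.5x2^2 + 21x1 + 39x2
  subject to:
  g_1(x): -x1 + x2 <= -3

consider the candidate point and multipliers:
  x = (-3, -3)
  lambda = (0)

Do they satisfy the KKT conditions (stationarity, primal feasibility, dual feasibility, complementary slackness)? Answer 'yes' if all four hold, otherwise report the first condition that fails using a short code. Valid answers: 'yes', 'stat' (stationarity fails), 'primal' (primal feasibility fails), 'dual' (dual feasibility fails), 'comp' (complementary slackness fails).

Gradient of f: grad f(x) = Q x + c = (0, 0)
Constraint values g_i(x) = a_i^T x - b_i:
  g_1((-3, -3)) = 3
Stationarity residual: grad f(x) + sum_i lambda_i a_i = (0, 0)
  -> stationarity OK
Primal feasibility (all g_i <= 0): FAILS
Dual feasibility (all lambda_i >= 0): OK
Complementary slackness (lambda_i * g_i(x) = 0 for all i): OK

Verdict: the first failing condition is primal_feasibility -> primal.

primal


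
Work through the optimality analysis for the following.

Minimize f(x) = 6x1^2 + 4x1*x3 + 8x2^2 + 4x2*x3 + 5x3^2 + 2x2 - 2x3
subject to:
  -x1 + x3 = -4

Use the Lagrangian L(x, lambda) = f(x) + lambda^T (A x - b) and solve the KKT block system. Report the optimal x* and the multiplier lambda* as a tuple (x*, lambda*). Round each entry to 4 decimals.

Form the Lagrangian:
  L(x, lambda) = (1/2) x^T Q x + c^T x + lambda^T (A x - b)
Stationarity (grad_x L = 0): Q x + c + A^T lambda = 0.
Primal feasibility: A x = b.

This gives the KKT block system:
  [ Q   A^T ] [ x     ]   [-c ]
  [ A    0  ] [ lambda ] = [ b ]

Solving the linear system:
  x*      = (1.8793, 0.4052, -2.1207)
  lambda* = (14.069)
  f(x*)   = 30.6638

x* = (1.8793, 0.4052, -2.1207), lambda* = (14.069)


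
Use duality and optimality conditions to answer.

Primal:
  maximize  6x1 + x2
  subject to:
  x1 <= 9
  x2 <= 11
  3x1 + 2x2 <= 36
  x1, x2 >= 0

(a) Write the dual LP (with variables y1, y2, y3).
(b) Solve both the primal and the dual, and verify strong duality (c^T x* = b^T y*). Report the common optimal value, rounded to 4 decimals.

The standard primal-dual pair for 'max c^T x s.t. A x <= b, x >= 0' is:
  Dual:  min b^T y  s.t.  A^T y >= c,  y >= 0.

So the dual LP is:
  minimize  9y1 + 11y2 + 36y3
  subject to:
    y1 + 3y3 >= 6
    y2 + 2y3 >= 1
    y1, y2, y3 >= 0

Solving the primal: x* = (9, 4.5).
  primal value c^T x* = 58.5.
Solving the dual: y* = (4.5, 0, 0.5).
  dual value b^T y* = 58.5.
Strong duality: c^T x* = b^T y*. Confirmed.

58.5


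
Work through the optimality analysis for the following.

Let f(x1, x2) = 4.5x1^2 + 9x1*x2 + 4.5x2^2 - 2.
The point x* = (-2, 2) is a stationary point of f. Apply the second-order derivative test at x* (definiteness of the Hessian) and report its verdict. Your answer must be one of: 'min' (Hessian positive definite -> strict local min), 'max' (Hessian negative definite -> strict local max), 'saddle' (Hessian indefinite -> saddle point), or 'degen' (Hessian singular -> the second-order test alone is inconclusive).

Compute the Hessian H = grad^2 f:
  H = [[9, 9], [9, 9]]
Verify stationarity: grad f(x*) = H x* + g = (0, 0).
Eigenvalues of H: 0, 18.
H has a zero eigenvalue (singular; positive semidefinite but not definite), so H is neither positive definite, negative definite, nor indefinite. The second-order test alone is inconclusive -> degen.
(Indeed, f is constant along the null direction of H through x*, so x* is not a strict local extremum.)

degen


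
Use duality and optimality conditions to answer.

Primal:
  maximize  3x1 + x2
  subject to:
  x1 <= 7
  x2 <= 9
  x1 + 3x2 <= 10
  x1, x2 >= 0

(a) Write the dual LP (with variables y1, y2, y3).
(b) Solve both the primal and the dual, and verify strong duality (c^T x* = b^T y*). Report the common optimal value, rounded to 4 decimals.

The standard primal-dual pair for 'max c^T x s.t. A x <= b, x >= 0' is:
  Dual:  min b^T y  s.t.  A^T y >= c,  y >= 0.

So the dual LP is:
  minimize  7y1 + 9y2 + 10y3
  subject to:
    y1 + y3 >= 3
    y2 + 3y3 >= 1
    y1, y2, y3 >= 0

Solving the primal: x* = (7, 1).
  primal value c^T x* = 22.
Solving the dual: y* = (2.6667, 0, 0.3333).
  dual value b^T y* = 22.
Strong duality: c^T x* = b^T y*. Confirmed.

22


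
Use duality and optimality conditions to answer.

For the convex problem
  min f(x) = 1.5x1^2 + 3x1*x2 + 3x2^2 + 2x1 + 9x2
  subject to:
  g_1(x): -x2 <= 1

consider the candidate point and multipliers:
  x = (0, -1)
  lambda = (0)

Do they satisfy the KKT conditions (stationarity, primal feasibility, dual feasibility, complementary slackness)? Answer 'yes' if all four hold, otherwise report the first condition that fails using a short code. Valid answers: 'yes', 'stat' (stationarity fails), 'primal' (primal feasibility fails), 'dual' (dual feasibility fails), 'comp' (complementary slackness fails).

Gradient of f: grad f(x) = Q x + c = (-1, 3)
Constraint values g_i(x) = a_i^T x - b_i:
  g_1((0, -1)) = 0
Stationarity residual: grad f(x) + sum_i lambda_i a_i = (-1, 3)
  -> stationarity FAILS
Primal feasibility (all g_i <= 0): OK
Dual feasibility (all lambda_i >= 0): OK
Complementary slackness (lambda_i * g_i(x) = 0 for all i): OK

Verdict: the first failing condition is stationarity -> stat.

stat


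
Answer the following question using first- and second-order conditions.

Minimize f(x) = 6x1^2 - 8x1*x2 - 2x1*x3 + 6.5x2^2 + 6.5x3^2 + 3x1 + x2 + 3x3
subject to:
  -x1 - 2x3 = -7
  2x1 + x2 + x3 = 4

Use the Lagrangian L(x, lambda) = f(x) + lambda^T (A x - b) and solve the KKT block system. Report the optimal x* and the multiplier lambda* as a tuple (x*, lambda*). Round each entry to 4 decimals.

Form the Lagrangian:
  L(x, lambda) = (1/2) x^T Q x + c^T x + lambda^T (A x - b)
Stationarity (grad_x L = 0): Q x + c + A^T lambda = 0.
Primal feasibility: A x = b.

This gives the KKT block system:
  [ Q   A^T ] [ x     ]   [-c ]
  [ A    0  ] [ lambda ] = [ b ]

Solving the linear system:
  x*      = (0.617, -0.4255, 3.1915)
  lambda* = (26.3617, 9.4681)
  f(x*)   = 78.8298

x* = (0.617, -0.4255, 3.1915), lambda* = (26.3617, 9.4681)


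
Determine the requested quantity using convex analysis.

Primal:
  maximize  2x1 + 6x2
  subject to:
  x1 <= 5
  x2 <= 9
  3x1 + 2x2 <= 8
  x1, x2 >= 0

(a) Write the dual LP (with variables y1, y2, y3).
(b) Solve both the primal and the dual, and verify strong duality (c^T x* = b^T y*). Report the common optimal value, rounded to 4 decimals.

The standard primal-dual pair for 'max c^T x s.t. A x <= b, x >= 0' is:
  Dual:  min b^T y  s.t.  A^T y >= c,  y >= 0.

So the dual LP is:
  minimize  5y1 + 9y2 + 8y3
  subject to:
    y1 + 3y3 >= 2
    y2 + 2y3 >= 6
    y1, y2, y3 >= 0

Solving the primal: x* = (0, 4).
  primal value c^T x* = 24.
Solving the dual: y* = (0, 0, 3).
  dual value b^T y* = 24.
Strong duality: c^T x* = b^T y*. Confirmed.

24


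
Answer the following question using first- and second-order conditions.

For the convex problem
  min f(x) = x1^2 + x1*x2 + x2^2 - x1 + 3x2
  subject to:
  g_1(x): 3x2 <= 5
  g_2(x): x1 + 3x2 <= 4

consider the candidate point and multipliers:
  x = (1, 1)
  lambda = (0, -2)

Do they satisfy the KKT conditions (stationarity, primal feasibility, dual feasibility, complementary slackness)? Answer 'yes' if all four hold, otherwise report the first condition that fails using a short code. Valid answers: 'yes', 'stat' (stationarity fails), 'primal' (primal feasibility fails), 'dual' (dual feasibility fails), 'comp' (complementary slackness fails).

Gradient of f: grad f(x) = Q x + c = (2, 6)
Constraint values g_i(x) = a_i^T x - b_i:
  g_1((1, 1)) = -2
  g_2((1, 1)) = 0
Stationarity residual: grad f(x) + sum_i lambda_i a_i = (0, 0)
  -> stationarity OK
Primal feasibility (all g_i <= 0): OK
Dual feasibility (all lambda_i >= 0): FAILS
Complementary slackness (lambda_i * g_i(x) = 0 for all i): OK

Verdict: the first failing condition is dual_feasibility -> dual.

dual


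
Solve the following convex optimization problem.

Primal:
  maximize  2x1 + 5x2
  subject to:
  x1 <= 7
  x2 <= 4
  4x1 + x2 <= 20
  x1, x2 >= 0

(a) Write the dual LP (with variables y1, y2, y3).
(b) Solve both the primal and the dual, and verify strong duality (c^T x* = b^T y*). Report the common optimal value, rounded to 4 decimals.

The standard primal-dual pair for 'max c^T x s.t. A x <= b, x >= 0' is:
  Dual:  min b^T y  s.t.  A^T y >= c,  y >= 0.

So the dual LP is:
  minimize  7y1 + 4y2 + 20y3
  subject to:
    y1 + 4y3 >= 2
    y2 + y3 >= 5
    y1, y2, y3 >= 0

Solving the primal: x* = (4, 4).
  primal value c^T x* = 28.
Solving the dual: y* = (0, 4.5, 0.5).
  dual value b^T y* = 28.
Strong duality: c^T x* = b^T y*. Confirmed.

28


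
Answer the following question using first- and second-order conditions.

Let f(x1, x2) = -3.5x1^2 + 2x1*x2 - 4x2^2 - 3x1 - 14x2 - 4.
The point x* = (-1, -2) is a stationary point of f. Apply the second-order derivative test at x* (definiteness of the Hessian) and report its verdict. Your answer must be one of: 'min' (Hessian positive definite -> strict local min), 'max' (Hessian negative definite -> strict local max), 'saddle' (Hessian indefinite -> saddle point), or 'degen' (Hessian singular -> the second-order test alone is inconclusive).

Compute the Hessian H = grad^2 f:
  H = [[-7, 2], [2, -8]]
Verify stationarity: grad f(x*) = H x* + g = (0, 0).
Eigenvalues of H: -9.5616, -5.4384.
Both eigenvalues < 0, so H is negative definite -> x* is a strict local max.

max


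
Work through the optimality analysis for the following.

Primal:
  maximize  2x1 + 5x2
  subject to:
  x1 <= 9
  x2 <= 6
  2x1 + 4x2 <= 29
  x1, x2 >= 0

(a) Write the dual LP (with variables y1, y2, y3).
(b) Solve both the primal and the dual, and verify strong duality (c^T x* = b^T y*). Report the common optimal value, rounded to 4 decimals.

The standard primal-dual pair for 'max c^T x s.t. A x <= b, x >= 0' is:
  Dual:  min b^T y  s.t.  A^T y >= c,  y >= 0.

So the dual LP is:
  minimize  9y1 + 6y2 + 29y3
  subject to:
    y1 + 2y3 >= 2
    y2 + 4y3 >= 5
    y1, y2, y3 >= 0

Solving the primal: x* = (2.5, 6).
  primal value c^T x* = 35.
Solving the dual: y* = (0, 1, 1).
  dual value b^T y* = 35.
Strong duality: c^T x* = b^T y*. Confirmed.

35


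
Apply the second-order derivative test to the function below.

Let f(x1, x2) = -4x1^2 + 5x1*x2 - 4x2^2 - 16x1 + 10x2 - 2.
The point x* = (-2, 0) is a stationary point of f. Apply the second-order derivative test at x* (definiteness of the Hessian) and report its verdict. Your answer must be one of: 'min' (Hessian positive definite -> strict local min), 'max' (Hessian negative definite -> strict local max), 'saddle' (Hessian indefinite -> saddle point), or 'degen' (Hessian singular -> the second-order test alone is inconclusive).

Compute the Hessian H = grad^2 f:
  H = [[-8, 5], [5, -8]]
Verify stationarity: grad f(x*) = H x* + g = (0, 0).
Eigenvalues of H: -13, -3.
Both eigenvalues < 0, so H is negative definite -> x* is a strict local max.

max


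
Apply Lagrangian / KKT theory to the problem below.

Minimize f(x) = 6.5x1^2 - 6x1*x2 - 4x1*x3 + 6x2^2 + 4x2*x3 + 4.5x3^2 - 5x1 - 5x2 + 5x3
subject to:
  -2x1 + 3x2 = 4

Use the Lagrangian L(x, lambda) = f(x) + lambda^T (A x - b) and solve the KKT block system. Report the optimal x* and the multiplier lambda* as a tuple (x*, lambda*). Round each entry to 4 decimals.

Form the Lagrangian:
  L(x, lambda) = (1/2) x^T Q x + c^T x + lambda^T (A x - b)
Stationarity (grad_x L = 0): Q x + c + A^T lambda = 0.
Primal feasibility: A x = b.

This gives the KKT block system:
  [ Q   A^T ] [ x     ]   [-c ]
  [ A    0  ] [ lambda ] = [ b ]

Solving the linear system:
  x*      = (0.408, 1.6054, -1.0877)
  lambda* = (-2.4884)
  f(x*)   = -2.7759

x* = (0.408, 1.6054, -1.0877), lambda* = (-2.4884)


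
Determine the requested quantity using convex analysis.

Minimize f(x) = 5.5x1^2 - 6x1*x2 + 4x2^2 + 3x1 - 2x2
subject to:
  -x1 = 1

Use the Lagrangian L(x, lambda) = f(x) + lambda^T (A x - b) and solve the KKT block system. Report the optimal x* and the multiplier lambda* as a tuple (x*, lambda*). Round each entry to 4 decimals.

Form the Lagrangian:
  L(x, lambda) = (1/2) x^T Q x + c^T x + lambda^T (A x - b)
Stationarity (grad_x L = 0): Q x + c + A^T lambda = 0.
Primal feasibility: A x = b.

This gives the KKT block system:
  [ Q   A^T ] [ x     ]   [-c ]
  [ A    0  ] [ lambda ] = [ b ]

Solving the linear system:
  x*      = (-1, -0.5)
  lambda* = (-5)
  f(x*)   = 1.5

x* = (-1, -0.5), lambda* = (-5)


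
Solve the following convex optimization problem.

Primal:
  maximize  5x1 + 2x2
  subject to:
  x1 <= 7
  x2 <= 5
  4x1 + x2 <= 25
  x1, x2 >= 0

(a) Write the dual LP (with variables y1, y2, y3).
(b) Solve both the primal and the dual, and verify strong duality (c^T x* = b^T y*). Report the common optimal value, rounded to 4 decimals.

The standard primal-dual pair for 'max c^T x s.t. A x <= b, x >= 0' is:
  Dual:  min b^T y  s.t.  A^T y >= c,  y >= 0.

So the dual LP is:
  minimize  7y1 + 5y2 + 25y3
  subject to:
    y1 + 4y3 >= 5
    y2 + y3 >= 2
    y1, y2, y3 >= 0

Solving the primal: x* = (5, 5).
  primal value c^T x* = 35.
Solving the dual: y* = (0, 0.75, 1.25).
  dual value b^T y* = 35.
Strong duality: c^T x* = b^T y*. Confirmed.

35


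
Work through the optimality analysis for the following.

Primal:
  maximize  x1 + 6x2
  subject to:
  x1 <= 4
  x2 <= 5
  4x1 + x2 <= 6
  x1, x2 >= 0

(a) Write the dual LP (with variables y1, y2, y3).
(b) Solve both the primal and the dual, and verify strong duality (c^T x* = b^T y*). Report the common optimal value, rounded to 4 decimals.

The standard primal-dual pair for 'max c^T x s.t. A x <= b, x >= 0' is:
  Dual:  min b^T y  s.t.  A^T y >= c,  y >= 0.

So the dual LP is:
  minimize  4y1 + 5y2 + 6y3
  subject to:
    y1 + 4y3 >= 1
    y2 + y3 >= 6
    y1, y2, y3 >= 0

Solving the primal: x* = (0.25, 5).
  primal value c^T x* = 30.25.
Solving the dual: y* = (0, 5.75, 0.25).
  dual value b^T y* = 30.25.
Strong duality: c^T x* = b^T y*. Confirmed.

30.25


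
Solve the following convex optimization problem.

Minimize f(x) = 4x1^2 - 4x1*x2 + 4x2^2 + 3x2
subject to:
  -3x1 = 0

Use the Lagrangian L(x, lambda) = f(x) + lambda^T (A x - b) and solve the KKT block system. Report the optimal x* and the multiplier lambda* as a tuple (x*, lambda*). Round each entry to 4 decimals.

Form the Lagrangian:
  L(x, lambda) = (1/2) x^T Q x + c^T x + lambda^T (A x - b)
Stationarity (grad_x L = 0): Q x + c + A^T lambda = 0.
Primal feasibility: A x = b.

This gives the KKT block system:
  [ Q   A^T ] [ x     ]   [-c ]
  [ A    0  ] [ lambda ] = [ b ]

Solving the linear system:
  x*      = (0, -0.375)
  lambda* = (0.5)
  f(x*)   = -0.5625

x* = (0, -0.375), lambda* = (0.5)


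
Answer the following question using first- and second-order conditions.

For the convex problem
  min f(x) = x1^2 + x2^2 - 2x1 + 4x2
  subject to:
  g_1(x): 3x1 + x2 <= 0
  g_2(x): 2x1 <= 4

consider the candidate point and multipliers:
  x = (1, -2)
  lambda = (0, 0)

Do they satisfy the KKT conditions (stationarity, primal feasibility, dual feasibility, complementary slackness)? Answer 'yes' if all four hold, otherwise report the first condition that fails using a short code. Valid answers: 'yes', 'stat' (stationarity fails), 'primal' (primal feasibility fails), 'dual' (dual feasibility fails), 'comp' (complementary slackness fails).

Gradient of f: grad f(x) = Q x + c = (0, 0)
Constraint values g_i(x) = a_i^T x - b_i:
  g_1((1, -2)) = 1
  g_2((1, -2)) = -2
Stationarity residual: grad f(x) + sum_i lambda_i a_i = (0, 0)
  -> stationarity OK
Primal feasibility (all g_i <= 0): FAILS
Dual feasibility (all lambda_i >= 0): OK
Complementary slackness (lambda_i * g_i(x) = 0 for all i): OK

Verdict: the first failing condition is primal_feasibility -> primal.

primal


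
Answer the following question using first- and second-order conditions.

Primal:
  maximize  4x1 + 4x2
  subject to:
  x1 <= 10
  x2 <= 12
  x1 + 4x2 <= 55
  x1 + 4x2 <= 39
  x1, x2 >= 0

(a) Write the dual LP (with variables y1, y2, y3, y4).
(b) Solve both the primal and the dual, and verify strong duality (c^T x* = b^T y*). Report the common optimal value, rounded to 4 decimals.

The standard primal-dual pair for 'max c^T x s.t. A x <= b, x >= 0' is:
  Dual:  min b^T y  s.t.  A^T y >= c,  y >= 0.

So the dual LP is:
  minimize  10y1 + 12y2 + 55y3 + 39y4
  subject to:
    y1 + y3 + y4 >= 4
    y2 + 4y3 + 4y4 >= 4
    y1, y2, y3, y4 >= 0

Solving the primal: x* = (10, 7.25).
  primal value c^T x* = 69.
Solving the dual: y* = (3, 0, 0, 1).
  dual value b^T y* = 69.
Strong duality: c^T x* = b^T y*. Confirmed.

69


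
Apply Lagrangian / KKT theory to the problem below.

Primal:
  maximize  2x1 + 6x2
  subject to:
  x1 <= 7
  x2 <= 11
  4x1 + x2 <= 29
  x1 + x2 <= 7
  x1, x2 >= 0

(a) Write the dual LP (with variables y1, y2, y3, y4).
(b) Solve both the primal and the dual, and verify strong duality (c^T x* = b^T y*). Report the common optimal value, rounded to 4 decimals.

The standard primal-dual pair for 'max c^T x s.t. A x <= b, x >= 0' is:
  Dual:  min b^T y  s.t.  A^T y >= c,  y >= 0.

So the dual LP is:
  minimize  7y1 + 11y2 + 29y3 + 7y4
  subject to:
    y1 + 4y3 + y4 >= 2
    y2 + y3 + y4 >= 6
    y1, y2, y3, y4 >= 0

Solving the primal: x* = (0, 7).
  primal value c^T x* = 42.
Solving the dual: y* = (0, 0, 0, 6).
  dual value b^T y* = 42.
Strong duality: c^T x* = b^T y*. Confirmed.

42


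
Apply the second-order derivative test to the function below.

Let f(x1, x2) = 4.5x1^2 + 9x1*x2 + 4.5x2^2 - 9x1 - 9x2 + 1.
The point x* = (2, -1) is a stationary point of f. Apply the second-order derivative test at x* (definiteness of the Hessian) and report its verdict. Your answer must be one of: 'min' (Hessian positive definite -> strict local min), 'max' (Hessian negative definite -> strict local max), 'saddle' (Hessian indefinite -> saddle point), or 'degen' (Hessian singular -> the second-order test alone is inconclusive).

Compute the Hessian H = grad^2 f:
  H = [[9, 9], [9, 9]]
Verify stationarity: grad f(x*) = H x* + g = (0, 0).
Eigenvalues of H: 0, 18.
H has a zero eigenvalue (singular; positive semidefinite but not definite), so H is neither positive definite, negative definite, nor indefinite. The second-order test alone is inconclusive -> degen.
(Indeed, f is constant along the null direction of H through x*, so x* is not a strict local extremum.)

degen


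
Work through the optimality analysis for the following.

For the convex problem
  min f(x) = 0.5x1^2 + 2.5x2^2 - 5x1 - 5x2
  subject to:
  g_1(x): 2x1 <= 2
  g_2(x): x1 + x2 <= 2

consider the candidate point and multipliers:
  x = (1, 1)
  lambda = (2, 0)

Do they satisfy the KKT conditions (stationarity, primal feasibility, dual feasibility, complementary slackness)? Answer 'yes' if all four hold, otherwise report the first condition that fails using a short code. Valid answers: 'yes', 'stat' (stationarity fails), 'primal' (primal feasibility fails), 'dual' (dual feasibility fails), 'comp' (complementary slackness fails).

Gradient of f: grad f(x) = Q x + c = (-4, 0)
Constraint values g_i(x) = a_i^T x - b_i:
  g_1((1, 1)) = 0
  g_2((1, 1)) = 0
Stationarity residual: grad f(x) + sum_i lambda_i a_i = (0, 0)
  -> stationarity OK
Primal feasibility (all g_i <= 0): OK
Dual feasibility (all lambda_i >= 0): OK
Complementary slackness (lambda_i * g_i(x) = 0 for all i): OK

Verdict: yes, KKT holds.

yes


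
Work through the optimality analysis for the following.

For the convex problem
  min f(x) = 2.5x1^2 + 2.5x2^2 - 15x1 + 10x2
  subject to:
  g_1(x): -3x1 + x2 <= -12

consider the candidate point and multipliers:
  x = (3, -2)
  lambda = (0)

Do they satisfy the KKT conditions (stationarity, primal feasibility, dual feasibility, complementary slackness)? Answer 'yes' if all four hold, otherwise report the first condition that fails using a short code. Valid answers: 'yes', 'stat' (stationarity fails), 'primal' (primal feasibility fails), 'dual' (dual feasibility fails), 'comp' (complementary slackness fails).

Gradient of f: grad f(x) = Q x + c = (0, 0)
Constraint values g_i(x) = a_i^T x - b_i:
  g_1((3, -2)) = 1
Stationarity residual: grad f(x) + sum_i lambda_i a_i = (0, 0)
  -> stationarity OK
Primal feasibility (all g_i <= 0): FAILS
Dual feasibility (all lambda_i >= 0): OK
Complementary slackness (lambda_i * g_i(x) = 0 for all i): OK

Verdict: the first failing condition is primal_feasibility -> primal.

primal


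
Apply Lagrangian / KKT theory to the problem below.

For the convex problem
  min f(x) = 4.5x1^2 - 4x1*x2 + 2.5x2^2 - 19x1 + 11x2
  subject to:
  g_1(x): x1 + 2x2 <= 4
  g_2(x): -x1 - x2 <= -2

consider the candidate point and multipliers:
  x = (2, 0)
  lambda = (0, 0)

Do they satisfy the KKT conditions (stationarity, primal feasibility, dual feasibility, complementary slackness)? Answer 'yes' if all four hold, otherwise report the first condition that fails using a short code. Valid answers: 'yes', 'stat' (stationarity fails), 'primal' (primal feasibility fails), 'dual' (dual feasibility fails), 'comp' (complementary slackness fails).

Gradient of f: grad f(x) = Q x + c = (-1, 3)
Constraint values g_i(x) = a_i^T x - b_i:
  g_1((2, 0)) = -2
  g_2((2, 0)) = 0
Stationarity residual: grad f(x) + sum_i lambda_i a_i = (-1, 3)
  -> stationarity FAILS
Primal feasibility (all g_i <= 0): OK
Dual feasibility (all lambda_i >= 0): OK
Complementary slackness (lambda_i * g_i(x) = 0 for all i): OK

Verdict: the first failing condition is stationarity -> stat.

stat


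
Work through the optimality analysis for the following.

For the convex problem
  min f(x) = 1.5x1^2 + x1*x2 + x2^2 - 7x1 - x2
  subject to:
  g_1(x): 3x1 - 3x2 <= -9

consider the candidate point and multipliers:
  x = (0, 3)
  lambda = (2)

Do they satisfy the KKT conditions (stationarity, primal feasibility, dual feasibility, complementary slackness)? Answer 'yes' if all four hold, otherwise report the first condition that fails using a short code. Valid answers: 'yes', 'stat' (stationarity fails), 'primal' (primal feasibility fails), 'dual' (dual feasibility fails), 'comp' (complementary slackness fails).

Gradient of f: grad f(x) = Q x + c = (-4, 5)
Constraint values g_i(x) = a_i^T x - b_i:
  g_1((0, 3)) = 0
Stationarity residual: grad f(x) + sum_i lambda_i a_i = (2, -1)
  -> stationarity FAILS
Primal feasibility (all g_i <= 0): OK
Dual feasibility (all lambda_i >= 0): OK
Complementary slackness (lambda_i * g_i(x) = 0 for all i): OK

Verdict: the first failing condition is stationarity -> stat.

stat
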